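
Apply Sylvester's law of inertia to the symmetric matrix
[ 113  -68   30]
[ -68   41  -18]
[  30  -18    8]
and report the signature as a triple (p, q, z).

Answer: (2, 0, 1)

Derivation:
step 0: pivot 113 → sign +
step 1: pivot 9/113 → sign +
step 2: row/col 2 already zero → sign 0
signature = (2, 0, 1)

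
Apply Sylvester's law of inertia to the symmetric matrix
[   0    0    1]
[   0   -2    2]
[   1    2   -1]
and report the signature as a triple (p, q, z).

step 0: pivot -2 → sign −
step 1: pivot 1 → sign +
step 2: pivot -1 → sign −
signature = (1, 2, 0)

Answer: (1, 2, 0)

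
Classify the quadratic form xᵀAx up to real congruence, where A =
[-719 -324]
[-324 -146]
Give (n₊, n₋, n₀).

step 0: pivot -719 → sign −
step 1: pivot 2/719 → sign +
signature = (1, 1, 0)

Answer: (1, 1, 0)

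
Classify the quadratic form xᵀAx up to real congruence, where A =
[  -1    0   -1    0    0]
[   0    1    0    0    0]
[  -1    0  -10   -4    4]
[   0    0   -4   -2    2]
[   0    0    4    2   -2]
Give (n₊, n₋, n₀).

Answer: (1, 3, 1)

Derivation:
step 0: pivot -1 → sign −
step 1: pivot 1 → sign +
step 2: pivot -9 → sign −
step 3: pivot -2/9 → sign −
step 4: row/col 4 already zero → sign 0
signature = (1, 3, 1)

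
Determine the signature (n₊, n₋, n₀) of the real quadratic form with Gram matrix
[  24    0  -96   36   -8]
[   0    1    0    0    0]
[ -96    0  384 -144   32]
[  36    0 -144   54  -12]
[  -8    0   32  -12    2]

step 0: pivot 24 → sign +
step 1: pivot 1 → sign +
step 2: pivot -2/3 → sign −
step 3: row/col 3 already zero → sign 0
step 4: row/col 4 already zero → sign 0
signature = (2, 1, 2)

Answer: (2, 1, 2)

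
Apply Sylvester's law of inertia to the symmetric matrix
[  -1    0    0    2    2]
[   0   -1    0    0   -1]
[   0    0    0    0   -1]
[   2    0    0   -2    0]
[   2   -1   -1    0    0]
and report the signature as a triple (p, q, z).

step 0: pivot -1 → sign −
step 1: pivot -1 → sign −
step 2: pivot 2 → sign +
step 3: pivot -3 → sign −
step 4: pivot 1/3 → sign +
signature = (2, 3, 0)

Answer: (2, 3, 0)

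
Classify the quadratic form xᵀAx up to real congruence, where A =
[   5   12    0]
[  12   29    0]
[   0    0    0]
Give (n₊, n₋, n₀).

step 0: pivot 5 → sign +
step 1: pivot 1/5 → sign +
step 2: row/col 2 already zero → sign 0
signature = (2, 0, 1)

Answer: (2, 0, 1)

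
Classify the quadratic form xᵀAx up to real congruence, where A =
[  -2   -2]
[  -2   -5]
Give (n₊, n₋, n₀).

step 0: pivot -2 → sign −
step 1: pivot -3 → sign −
signature = (0, 2, 0)

Answer: (0, 2, 0)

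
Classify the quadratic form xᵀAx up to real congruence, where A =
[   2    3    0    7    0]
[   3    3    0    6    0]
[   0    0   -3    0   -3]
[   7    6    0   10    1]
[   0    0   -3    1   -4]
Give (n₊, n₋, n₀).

step 0: pivot 2 → sign +
step 1: pivot -3/2 → sign −
step 2: pivot -3 → sign −
step 3: pivot -1 → sign −
step 4: row/col 4 already zero → sign 0
signature = (1, 3, 1)

Answer: (1, 3, 1)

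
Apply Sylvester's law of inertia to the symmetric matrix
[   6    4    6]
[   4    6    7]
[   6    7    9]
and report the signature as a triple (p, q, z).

step 0: pivot 6 → sign +
step 1: pivot 10/3 → sign +
step 2: pivot 3/10 → sign +
signature = (3, 0, 0)

Answer: (3, 0, 0)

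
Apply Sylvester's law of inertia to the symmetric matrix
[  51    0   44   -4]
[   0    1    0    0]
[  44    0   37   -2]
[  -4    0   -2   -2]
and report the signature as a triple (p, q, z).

Answer: (2, 2, 0)

Derivation:
step 0: pivot 51 → sign +
step 1: pivot 1 → sign +
step 2: pivot -49/51 → sign −
step 3: pivot -6/49 → sign −
signature = (2, 2, 0)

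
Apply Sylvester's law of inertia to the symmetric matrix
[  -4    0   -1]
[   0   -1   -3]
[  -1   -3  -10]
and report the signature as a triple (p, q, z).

Answer: (0, 3, 0)

Derivation:
step 0: pivot -4 → sign −
step 1: pivot -1 → sign −
step 2: pivot -3/4 → sign −
signature = (0, 3, 0)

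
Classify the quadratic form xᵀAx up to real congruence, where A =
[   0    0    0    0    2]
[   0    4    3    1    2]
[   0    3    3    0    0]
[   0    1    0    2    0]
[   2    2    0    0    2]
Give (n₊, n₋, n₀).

Answer: (4, 1, 0)

Derivation:
step 0: pivot 4 → sign +
step 1: pivot 3/4 → sign +
step 2: pivot 1 → sign +
step 3: pivot -6 → sign −
step 4: pivot 2/3 → sign +
signature = (4, 1, 0)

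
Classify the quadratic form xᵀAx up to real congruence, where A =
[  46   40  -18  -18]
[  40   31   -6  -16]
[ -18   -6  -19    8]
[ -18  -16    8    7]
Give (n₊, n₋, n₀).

Answer: (1, 3, 0)

Derivation:
step 0: pivot 46 → sign +
step 1: pivot -87/23 → sign −
step 2: pivot -41/29 → sign −
step 3: pivot -1/123 → sign −
signature = (1, 3, 0)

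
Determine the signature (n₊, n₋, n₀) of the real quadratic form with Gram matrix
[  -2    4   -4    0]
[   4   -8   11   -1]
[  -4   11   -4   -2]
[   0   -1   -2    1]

Answer: (2, 2, 0)

Derivation:
step 0: pivot -2 → sign −
step 1: pivot 4 → sign +
step 2: pivot -9/4 → sign −
step 3: pivot 1/9 → sign +
signature = (2, 2, 0)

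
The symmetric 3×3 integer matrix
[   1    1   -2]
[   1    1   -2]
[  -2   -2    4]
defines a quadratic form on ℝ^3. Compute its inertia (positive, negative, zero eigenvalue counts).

step 0: pivot 1 → sign +
step 1: row/col 1 already zero → sign 0
step 2: row/col 2 already zero → sign 0
signature = (1, 0, 2)

Answer: (1, 0, 2)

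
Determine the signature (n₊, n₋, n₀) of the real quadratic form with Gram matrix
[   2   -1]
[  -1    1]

Answer: (2, 0, 0)

Derivation:
step 0: pivot 2 → sign +
step 1: pivot 1/2 → sign +
signature = (2, 0, 0)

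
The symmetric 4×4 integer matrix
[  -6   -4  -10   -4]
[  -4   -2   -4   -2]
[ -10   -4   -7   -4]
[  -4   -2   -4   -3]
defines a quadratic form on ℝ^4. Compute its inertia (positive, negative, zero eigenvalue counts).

step 0: pivot -6 → sign −
step 1: pivot 2/3 → sign +
step 2: pivot -1 → sign −
step 3: pivot -1 → sign −
signature = (1, 3, 0)

Answer: (1, 3, 0)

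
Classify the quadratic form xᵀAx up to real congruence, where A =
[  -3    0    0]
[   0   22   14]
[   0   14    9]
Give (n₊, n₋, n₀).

Answer: (2, 1, 0)

Derivation:
step 0: pivot -3 → sign −
step 1: pivot 22 → sign +
step 2: pivot 1/11 → sign +
signature = (2, 1, 0)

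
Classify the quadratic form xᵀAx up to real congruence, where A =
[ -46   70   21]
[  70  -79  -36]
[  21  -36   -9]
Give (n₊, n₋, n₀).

step 0: pivot -46 → sign −
step 1: pivot 633/23 → sign +
step 2: pivot -3/422 → sign −
signature = (1, 2, 0)

Answer: (1, 2, 0)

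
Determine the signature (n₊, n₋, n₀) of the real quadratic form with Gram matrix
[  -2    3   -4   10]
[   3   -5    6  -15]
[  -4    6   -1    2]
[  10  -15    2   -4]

step 0: pivot -2 → sign −
step 1: pivot -1/2 → sign −
step 2: pivot 7 → sign +
step 3: pivot -2/7 → sign −
signature = (1, 3, 0)

Answer: (1, 3, 0)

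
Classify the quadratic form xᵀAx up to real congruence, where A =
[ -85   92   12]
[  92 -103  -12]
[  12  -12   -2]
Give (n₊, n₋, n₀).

step 0: pivot -85 → sign −
step 1: pivot -291/85 → sign −
step 2: pivot -2/97 → sign −
signature = (0, 3, 0)

Answer: (0, 3, 0)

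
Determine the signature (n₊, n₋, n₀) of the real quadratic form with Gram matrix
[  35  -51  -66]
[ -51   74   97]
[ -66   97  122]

step 0: pivot 35 → sign +
step 1: pivot -11/35 → sign −
step 2: pivot -3/11 → sign −
signature = (1, 2, 0)

Answer: (1, 2, 0)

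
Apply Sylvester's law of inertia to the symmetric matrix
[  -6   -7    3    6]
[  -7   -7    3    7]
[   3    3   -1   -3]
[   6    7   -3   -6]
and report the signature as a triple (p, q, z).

step 0: pivot -6 → sign −
step 1: pivot 7/6 → sign +
step 2: pivot 2/7 → sign +
step 3: row/col 3 already zero → sign 0
signature = (2, 1, 1)

Answer: (2, 1, 1)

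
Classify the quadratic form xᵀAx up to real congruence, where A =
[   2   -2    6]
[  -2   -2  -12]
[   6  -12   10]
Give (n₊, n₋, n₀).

step 0: pivot 2 → sign +
step 1: pivot -4 → sign −
step 2: pivot 1 → sign +
signature = (2, 1, 0)

Answer: (2, 1, 0)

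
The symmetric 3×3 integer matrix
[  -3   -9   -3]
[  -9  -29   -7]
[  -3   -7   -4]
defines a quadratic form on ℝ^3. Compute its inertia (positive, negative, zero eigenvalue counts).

step 0: pivot -3 → sign −
step 1: pivot -2 → sign −
step 2: pivot 1 → sign +
signature = (1, 2, 0)

Answer: (1, 2, 0)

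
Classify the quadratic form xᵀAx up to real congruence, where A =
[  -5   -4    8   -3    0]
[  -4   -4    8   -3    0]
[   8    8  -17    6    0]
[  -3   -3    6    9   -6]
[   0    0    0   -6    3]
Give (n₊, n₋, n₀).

Answer: (1, 4, 0)

Derivation:
step 0: pivot -5 → sign −
step 1: pivot -4/5 → sign −
step 2: pivot -1 → sign −
step 3: pivot 45/4 → sign +
step 4: pivot -1/5 → sign −
signature = (1, 4, 0)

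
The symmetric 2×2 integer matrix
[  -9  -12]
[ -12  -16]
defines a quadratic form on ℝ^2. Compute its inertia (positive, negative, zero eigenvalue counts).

step 0: pivot -9 → sign −
step 1: row/col 1 already zero → sign 0
signature = (0, 1, 1)

Answer: (0, 1, 1)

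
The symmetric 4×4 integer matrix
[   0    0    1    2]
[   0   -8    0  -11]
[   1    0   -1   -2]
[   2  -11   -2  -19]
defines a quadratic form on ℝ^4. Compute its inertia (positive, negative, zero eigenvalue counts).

Answer: (2, 2, 0)

Derivation:
step 0: pivot -8 → sign −
step 1: pivot -1 → sign −
step 2: pivot 1 → sign +
step 3: pivot 1/8 → sign +
signature = (2, 2, 0)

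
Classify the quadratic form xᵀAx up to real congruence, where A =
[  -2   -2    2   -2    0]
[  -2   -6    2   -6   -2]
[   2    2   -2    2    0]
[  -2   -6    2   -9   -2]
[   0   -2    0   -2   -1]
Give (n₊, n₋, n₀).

step 0: pivot -2 → sign −
step 1: pivot -4 → sign −
step 2: pivot -3 → sign −
step 3: row/col 3 already zero → sign 0
step 4: row/col 4 already zero → sign 0
signature = (0, 3, 2)

Answer: (0, 3, 2)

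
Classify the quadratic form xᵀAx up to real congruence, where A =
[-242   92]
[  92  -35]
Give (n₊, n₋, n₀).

Answer: (0, 2, 0)

Derivation:
step 0: pivot -242 → sign −
step 1: pivot -3/121 → sign −
signature = (0, 2, 0)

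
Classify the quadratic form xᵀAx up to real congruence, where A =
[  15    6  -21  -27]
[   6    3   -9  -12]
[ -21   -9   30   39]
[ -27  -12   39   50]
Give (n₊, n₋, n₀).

step 0: pivot 15 → sign +
step 1: pivot 3/5 → sign +
step 2: pivot -1 → sign −
step 3: row/col 3 already zero → sign 0
signature = (2, 1, 1)

Answer: (2, 1, 1)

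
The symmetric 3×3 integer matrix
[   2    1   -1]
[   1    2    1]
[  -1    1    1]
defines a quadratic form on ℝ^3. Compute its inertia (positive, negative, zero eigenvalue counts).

Answer: (2, 1, 0)

Derivation:
step 0: pivot 2 → sign +
step 1: pivot 3/2 → sign +
step 2: pivot -1 → sign −
signature = (2, 1, 0)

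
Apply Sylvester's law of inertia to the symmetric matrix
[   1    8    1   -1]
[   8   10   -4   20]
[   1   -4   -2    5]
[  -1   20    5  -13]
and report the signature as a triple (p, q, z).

Answer: (2, 2, 0)

Derivation:
step 0: pivot 1 → sign +
step 1: pivot -54 → sign −
step 2: pivot -1/3 → sign −
step 3: pivot 2/3 → sign +
signature = (2, 2, 0)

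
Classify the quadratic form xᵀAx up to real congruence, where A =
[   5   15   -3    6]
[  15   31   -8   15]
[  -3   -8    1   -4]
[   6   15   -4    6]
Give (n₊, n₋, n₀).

step 0: pivot 5 → sign +
step 1: pivot -14 → sign −
step 2: pivot -51/70 → sign −
step 3: pivot -2/51 → sign −
signature = (1, 3, 0)

Answer: (1, 3, 0)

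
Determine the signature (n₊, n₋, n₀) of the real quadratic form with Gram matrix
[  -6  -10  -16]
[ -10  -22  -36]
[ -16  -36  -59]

Answer: (0, 2, 1)

Derivation:
step 0: pivot -6 → sign −
step 1: pivot -16/3 → sign −
step 2: row/col 2 already zero → sign 0
signature = (0, 2, 1)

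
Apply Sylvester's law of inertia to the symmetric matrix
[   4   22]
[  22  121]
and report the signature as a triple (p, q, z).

Answer: (1, 0, 1)

Derivation:
step 0: pivot 4 → sign +
step 1: row/col 1 already zero → sign 0
signature = (1, 0, 1)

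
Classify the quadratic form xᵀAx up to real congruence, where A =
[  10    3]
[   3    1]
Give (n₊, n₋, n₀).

step 0: pivot 10 → sign +
step 1: pivot 1/10 → sign +
signature = (2, 0, 0)

Answer: (2, 0, 0)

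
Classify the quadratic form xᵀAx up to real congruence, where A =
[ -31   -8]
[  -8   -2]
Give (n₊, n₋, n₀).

step 0: pivot -31 → sign −
step 1: pivot 2/31 → sign +
signature = (1, 1, 0)

Answer: (1, 1, 0)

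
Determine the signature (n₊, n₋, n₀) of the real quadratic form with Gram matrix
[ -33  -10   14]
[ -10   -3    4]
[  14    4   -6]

step 0: pivot -33 → sign −
step 1: pivot 1/33 → sign +
step 2: pivot -2 → sign −
signature = (1, 2, 0)

Answer: (1, 2, 0)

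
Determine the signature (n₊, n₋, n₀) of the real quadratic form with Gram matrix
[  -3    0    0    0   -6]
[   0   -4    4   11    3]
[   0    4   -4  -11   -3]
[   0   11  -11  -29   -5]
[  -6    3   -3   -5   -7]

step 0: pivot -3 → sign −
step 1: pivot -4 → sign −
step 2: pivot 5/4 → sign +
step 3: pivot -6/5 → sign −
step 4: row/col 4 already zero → sign 0
signature = (1, 3, 1)

Answer: (1, 3, 1)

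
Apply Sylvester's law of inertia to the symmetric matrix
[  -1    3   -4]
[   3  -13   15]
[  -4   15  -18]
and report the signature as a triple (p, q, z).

step 0: pivot -1 → sign −
step 1: pivot -4 → sign −
step 2: pivot 1/4 → sign +
signature = (1, 2, 0)

Answer: (1, 2, 0)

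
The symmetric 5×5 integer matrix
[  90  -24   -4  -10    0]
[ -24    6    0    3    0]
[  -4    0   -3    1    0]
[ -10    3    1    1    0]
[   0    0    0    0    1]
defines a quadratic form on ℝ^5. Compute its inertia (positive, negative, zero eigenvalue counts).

Answer: (3, 2, 0)

Derivation:
step 0: pivot 90 → sign +
step 1: pivot -2/5 → sign −
step 2: pivot -1/3 → sign −
step 3: pivot 1/2 → sign +
step 4: pivot 1 → sign +
signature = (3, 2, 0)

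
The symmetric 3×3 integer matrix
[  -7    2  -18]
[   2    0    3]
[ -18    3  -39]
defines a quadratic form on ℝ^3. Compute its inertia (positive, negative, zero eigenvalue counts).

Answer: (1, 2, 0)

Derivation:
step 0: pivot -7 → sign −
step 1: pivot 4/7 → sign +
step 2: pivot -3/4 → sign −
signature = (1, 2, 0)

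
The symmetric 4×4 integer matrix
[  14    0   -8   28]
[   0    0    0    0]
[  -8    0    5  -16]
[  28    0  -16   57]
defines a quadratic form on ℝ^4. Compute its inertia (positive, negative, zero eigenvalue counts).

Answer: (3, 0, 1)

Derivation:
step 0: pivot 14 → sign +
step 1: pivot 3/7 → sign +
step 2: pivot 1 → sign +
step 3: row/col 3 already zero → sign 0
signature = (3, 0, 1)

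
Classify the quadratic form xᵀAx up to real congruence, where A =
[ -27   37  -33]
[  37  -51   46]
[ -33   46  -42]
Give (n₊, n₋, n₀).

step 0: pivot -27 → sign −
step 1: pivot -8/27 → sign −
step 2: pivot 3/8 → sign +
signature = (1, 2, 0)

Answer: (1, 2, 0)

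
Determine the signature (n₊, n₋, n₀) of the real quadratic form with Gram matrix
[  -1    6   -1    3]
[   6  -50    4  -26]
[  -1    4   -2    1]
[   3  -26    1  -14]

Answer: (1, 3, 0)

Derivation:
step 0: pivot -1 → sign −
step 1: pivot -14 → sign −
step 2: pivot -5/7 → sign −
step 3: pivot 3/5 → sign +
signature = (1, 3, 0)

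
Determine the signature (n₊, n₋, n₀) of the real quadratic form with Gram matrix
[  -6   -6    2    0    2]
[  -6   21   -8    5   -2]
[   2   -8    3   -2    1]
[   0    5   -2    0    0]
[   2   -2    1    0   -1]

Answer: (1, 3, 1)

Derivation:
step 0: pivot -6 → sign −
step 1: pivot 27 → sign +
step 2: pivot -1/27 → sign −
step 3: pivot -1/3 → sign −
step 4: row/col 4 already zero → sign 0
signature = (1, 3, 1)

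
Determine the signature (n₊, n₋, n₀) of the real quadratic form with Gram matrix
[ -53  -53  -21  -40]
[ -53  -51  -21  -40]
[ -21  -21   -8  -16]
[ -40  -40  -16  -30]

step 0: pivot -53 → sign −
step 1: pivot 2 → sign +
step 2: pivot 17/53 → sign +
step 3: pivot 2/17 → sign +
signature = (3, 1, 0)

Answer: (3, 1, 0)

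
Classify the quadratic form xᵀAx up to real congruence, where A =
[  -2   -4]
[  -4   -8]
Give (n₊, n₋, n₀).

Answer: (0, 1, 1)

Derivation:
step 0: pivot -2 → sign −
step 1: row/col 1 already zero → sign 0
signature = (0, 1, 1)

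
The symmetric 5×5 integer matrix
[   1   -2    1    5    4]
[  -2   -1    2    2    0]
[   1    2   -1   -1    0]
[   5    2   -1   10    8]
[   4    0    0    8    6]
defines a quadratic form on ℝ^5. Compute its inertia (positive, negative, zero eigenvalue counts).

step 0: pivot 1 → sign +
step 1: pivot -5 → sign −
step 2: pivot 6/5 → sign +
step 3: pivot 3 → sign +
step 4: pivot -2 → sign −
signature = (3, 2, 0)

Answer: (3, 2, 0)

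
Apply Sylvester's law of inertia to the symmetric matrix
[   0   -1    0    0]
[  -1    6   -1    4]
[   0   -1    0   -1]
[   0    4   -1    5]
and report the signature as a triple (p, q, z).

step 0: pivot 6 → sign +
step 1: pivot -1/6 → sign −
step 2: pivot 5 → sign +
step 3: pivot -1/5 → sign −
signature = (2, 2, 0)

Answer: (2, 2, 0)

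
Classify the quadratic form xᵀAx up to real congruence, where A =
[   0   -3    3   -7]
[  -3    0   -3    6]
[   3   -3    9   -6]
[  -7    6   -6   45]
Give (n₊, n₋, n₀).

Answer: (3, 1, 0)

Derivation:
step 0: pivot -6 → sign −
step 1: pivot 3/2 → sign +
step 2: pivot 3 → sign +
step 3: pivot 2/3 → sign +
signature = (3, 1, 0)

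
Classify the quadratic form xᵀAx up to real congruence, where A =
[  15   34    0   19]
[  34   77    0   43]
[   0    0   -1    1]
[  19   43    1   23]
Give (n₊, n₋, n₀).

Answer: (1, 2, 1)

Derivation:
step 0: pivot 15 → sign +
step 1: pivot -1/15 → sign −
step 2: pivot -1 → sign −
step 3: row/col 3 already zero → sign 0
signature = (1, 2, 1)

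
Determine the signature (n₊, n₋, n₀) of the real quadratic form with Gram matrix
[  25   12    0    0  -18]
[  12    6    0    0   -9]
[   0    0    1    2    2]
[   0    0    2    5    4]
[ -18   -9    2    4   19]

Answer: (5, 0, 0)

Derivation:
step 0: pivot 25 → sign +
step 1: pivot 6/25 → sign +
step 2: pivot 1 → sign +
step 3: pivot 1 → sign +
step 4: pivot 3/2 → sign +
signature = (5, 0, 0)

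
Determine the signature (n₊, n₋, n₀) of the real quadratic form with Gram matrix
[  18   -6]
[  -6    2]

step 0: pivot 18 → sign +
step 1: row/col 1 already zero → sign 0
signature = (1, 0, 1)

Answer: (1, 0, 1)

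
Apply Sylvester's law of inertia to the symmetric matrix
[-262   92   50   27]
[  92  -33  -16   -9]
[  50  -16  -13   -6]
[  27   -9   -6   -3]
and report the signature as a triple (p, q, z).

Answer: (1, 3, 0)

Derivation:
step 0: pivot -262 → sign −
step 1: pivot -91/131 → sign −
step 2: pivot 3/91 → sign +
step 3: pivot -3/2 → sign −
signature = (1, 3, 0)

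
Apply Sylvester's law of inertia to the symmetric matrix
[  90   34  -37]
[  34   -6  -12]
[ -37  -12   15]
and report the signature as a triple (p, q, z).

Answer: (1, 2, 0)

Derivation:
step 0: pivot 90 → sign +
step 1: pivot -848/45 → sign −
step 2: pivot -3/848 → sign −
signature = (1, 2, 0)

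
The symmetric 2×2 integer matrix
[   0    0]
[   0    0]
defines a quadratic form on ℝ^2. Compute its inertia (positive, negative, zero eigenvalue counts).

Answer: (0, 0, 2)

Derivation:
step 0: row/col 0 already zero → sign 0
step 1: row/col 1 already zero → sign 0
signature = (0, 0, 2)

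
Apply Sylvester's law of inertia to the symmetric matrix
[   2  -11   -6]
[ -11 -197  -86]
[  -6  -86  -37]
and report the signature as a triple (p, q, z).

Answer: (1, 2, 0)

Derivation:
step 0: pivot 2 → sign +
step 1: pivot -515/2 → sign −
step 2: pivot -3/515 → sign −
signature = (1, 2, 0)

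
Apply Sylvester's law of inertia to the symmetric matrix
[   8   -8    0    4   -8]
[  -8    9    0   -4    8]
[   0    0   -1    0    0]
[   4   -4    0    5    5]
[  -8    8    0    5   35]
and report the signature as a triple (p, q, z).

Answer: (3, 1, 1)

Derivation:
step 0: pivot 8 → sign +
step 1: pivot 1 → sign +
step 2: pivot -1 → sign −
step 3: pivot 3 → sign +
step 4: row/col 4 already zero → sign 0
signature = (3, 1, 1)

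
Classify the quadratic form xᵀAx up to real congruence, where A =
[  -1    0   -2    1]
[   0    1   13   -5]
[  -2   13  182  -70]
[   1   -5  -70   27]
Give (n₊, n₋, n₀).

Answer: (3, 1, 0)

Derivation:
step 0: pivot -1 → sign −
step 1: pivot 1 → sign +
step 2: pivot 17 → sign +
step 3: pivot 2/17 → sign +
signature = (3, 1, 0)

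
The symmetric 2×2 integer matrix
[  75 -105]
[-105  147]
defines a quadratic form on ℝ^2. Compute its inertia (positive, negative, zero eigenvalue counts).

step 0: pivot 75 → sign +
step 1: row/col 1 already zero → sign 0
signature = (1, 0, 1)

Answer: (1, 0, 1)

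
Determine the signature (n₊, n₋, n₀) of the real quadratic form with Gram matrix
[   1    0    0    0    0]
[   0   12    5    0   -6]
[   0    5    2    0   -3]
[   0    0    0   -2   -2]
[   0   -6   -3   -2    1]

Answer: (3, 2, 0)

Derivation:
step 0: pivot 1 → sign +
step 1: pivot 12 → sign +
step 2: pivot -1/12 → sign −
step 3: pivot -2 → sign −
step 4: pivot 3 → sign +
signature = (3, 2, 0)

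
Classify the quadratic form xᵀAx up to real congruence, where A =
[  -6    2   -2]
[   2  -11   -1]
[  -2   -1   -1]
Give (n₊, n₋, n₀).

Answer: (0, 3, 0)

Derivation:
step 0: pivot -6 → sign −
step 1: pivot -31/3 → sign −
step 2: pivot -2/31 → sign −
signature = (0, 3, 0)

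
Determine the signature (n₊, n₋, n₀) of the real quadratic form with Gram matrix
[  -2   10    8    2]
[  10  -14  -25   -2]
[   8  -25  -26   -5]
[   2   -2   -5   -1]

Answer: (1, 3, 0)

Derivation:
step 0: pivot -2 → sign −
step 1: pivot 36 → sign +
step 2: pivot -1/4 → sign −
step 3: pivot -1/3 → sign −
signature = (1, 3, 0)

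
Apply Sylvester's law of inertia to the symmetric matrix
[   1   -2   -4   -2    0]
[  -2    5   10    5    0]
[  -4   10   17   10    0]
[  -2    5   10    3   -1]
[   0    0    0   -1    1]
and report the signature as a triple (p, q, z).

step 0: pivot 1 → sign +
step 1: pivot 1 → sign +
step 2: pivot -3 → sign −
step 3: pivot -2 → sign −
step 4: pivot 3/2 → sign +
signature = (3, 2, 0)

Answer: (3, 2, 0)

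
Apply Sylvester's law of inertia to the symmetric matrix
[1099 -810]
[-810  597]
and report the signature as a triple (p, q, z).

Answer: (2, 0, 0)

Derivation:
step 0: pivot 1099 → sign +
step 1: pivot 3/1099 → sign +
signature = (2, 0, 0)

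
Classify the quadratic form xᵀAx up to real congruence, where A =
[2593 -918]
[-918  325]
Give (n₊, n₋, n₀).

step 0: pivot 2593 → sign +
step 1: pivot 1/2593 → sign +
signature = (2, 0, 0)

Answer: (2, 0, 0)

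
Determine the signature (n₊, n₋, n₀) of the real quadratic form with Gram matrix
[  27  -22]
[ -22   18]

step 0: pivot 27 → sign +
step 1: pivot 2/27 → sign +
signature = (2, 0, 0)

Answer: (2, 0, 0)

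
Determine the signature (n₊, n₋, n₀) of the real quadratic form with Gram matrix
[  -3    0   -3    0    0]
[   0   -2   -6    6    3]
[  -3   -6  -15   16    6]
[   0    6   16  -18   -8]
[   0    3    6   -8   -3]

step 0: pivot -3 → sign −
step 1: pivot -2 → sign −
step 2: pivot 6 → sign +
step 3: pivot -2/3 → sign −
step 4: row/col 4 already zero → sign 0
signature = (1, 3, 1)

Answer: (1, 3, 1)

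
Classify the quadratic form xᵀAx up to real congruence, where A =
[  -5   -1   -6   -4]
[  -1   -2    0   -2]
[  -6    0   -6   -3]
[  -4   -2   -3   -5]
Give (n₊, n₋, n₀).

step 0: pivot -5 → sign −
step 1: pivot -9/5 → sign −
step 2: pivot 2 → sign +
step 3: pivot -3/2 → sign −
signature = (1, 3, 0)

Answer: (1, 3, 0)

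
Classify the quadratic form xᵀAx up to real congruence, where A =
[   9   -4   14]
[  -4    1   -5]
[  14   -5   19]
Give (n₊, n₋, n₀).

step 0: pivot 9 → sign +
step 1: pivot -7/9 → sign −
step 2: pivot -6/7 → sign −
signature = (1, 2, 0)

Answer: (1, 2, 0)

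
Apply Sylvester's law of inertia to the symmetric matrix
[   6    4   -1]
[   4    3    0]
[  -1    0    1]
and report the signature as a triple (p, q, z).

Answer: (2, 1, 0)

Derivation:
step 0: pivot 6 → sign +
step 1: pivot 1/3 → sign +
step 2: pivot -1/2 → sign −
signature = (2, 1, 0)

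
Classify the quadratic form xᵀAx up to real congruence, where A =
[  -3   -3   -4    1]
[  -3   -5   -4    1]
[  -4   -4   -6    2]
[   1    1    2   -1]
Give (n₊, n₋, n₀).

step 0: pivot -3 → sign −
step 1: pivot -2 → sign −
step 2: pivot -2/3 → sign −
step 3: row/col 3 already zero → sign 0
signature = (0, 3, 1)

Answer: (0, 3, 1)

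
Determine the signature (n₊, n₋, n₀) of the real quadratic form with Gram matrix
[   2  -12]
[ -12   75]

Answer: (2, 0, 0)

Derivation:
step 0: pivot 2 → sign +
step 1: pivot 3 → sign +
signature = (2, 0, 0)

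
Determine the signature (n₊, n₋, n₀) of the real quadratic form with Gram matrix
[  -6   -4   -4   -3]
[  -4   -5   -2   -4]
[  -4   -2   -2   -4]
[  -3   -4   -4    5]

step 0: pivot -6 → sign −
step 1: pivot -7/3 → sign −
step 2: pivot 6/7 → sign +
step 3: pivot 1/2 → sign +
signature = (2, 2, 0)

Answer: (2, 2, 0)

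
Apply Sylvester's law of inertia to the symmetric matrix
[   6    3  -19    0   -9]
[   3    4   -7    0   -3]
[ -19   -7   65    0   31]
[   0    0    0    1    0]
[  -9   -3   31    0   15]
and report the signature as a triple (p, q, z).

Answer: (5, 0, 0)

Derivation:
step 0: pivot 6 → sign +
step 1: pivot 5/2 → sign +
step 2: pivot 7/3 → sign +
step 3: pivot 1 → sign +
step 4: pivot 6/35 → sign +
signature = (5, 0, 0)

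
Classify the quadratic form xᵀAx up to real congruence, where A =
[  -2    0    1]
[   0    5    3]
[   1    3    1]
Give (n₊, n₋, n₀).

step 0: pivot -2 → sign −
step 1: pivot 5 → sign +
step 2: pivot -3/10 → sign −
signature = (1, 2, 0)

Answer: (1, 2, 0)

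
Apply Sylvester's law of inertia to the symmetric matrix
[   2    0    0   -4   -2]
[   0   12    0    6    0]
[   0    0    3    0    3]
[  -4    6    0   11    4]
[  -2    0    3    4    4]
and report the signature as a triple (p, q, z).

step 0: pivot 2 → sign +
step 1: pivot 12 → sign +
step 2: pivot 3 → sign +
step 3: pivot -1 → sign −
step 4: row/col 4 already zero → sign 0
signature = (3, 1, 1)

Answer: (3, 1, 1)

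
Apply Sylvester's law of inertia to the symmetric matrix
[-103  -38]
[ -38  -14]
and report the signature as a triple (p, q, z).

step 0: pivot -103 → sign −
step 1: pivot 2/103 → sign +
signature = (1, 1, 0)

Answer: (1, 1, 0)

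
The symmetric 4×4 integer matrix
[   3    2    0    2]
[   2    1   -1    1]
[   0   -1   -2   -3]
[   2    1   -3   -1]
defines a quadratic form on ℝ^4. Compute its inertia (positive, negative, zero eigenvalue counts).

Answer: (2, 2, 0)

Derivation:
step 0: pivot 3 → sign +
step 1: pivot -1/3 → sign −
step 2: pivot 1 → sign +
step 3: pivot -6 → sign −
signature = (2, 2, 0)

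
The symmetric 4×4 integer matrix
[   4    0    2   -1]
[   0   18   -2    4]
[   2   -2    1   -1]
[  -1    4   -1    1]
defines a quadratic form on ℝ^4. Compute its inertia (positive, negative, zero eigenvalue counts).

step 0: pivot 4 → sign +
step 1: pivot 18 → sign +
step 2: pivot -2/9 → sign −
step 3: pivot -1/8 → sign −
signature = (2, 2, 0)

Answer: (2, 2, 0)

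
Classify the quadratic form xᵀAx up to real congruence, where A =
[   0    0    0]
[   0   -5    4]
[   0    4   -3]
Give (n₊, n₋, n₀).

Answer: (1, 1, 1)

Derivation:
step 0: pivot -5 → sign −
step 1: pivot 1/5 → sign +
step 2: row/col 2 already zero → sign 0
signature = (1, 1, 1)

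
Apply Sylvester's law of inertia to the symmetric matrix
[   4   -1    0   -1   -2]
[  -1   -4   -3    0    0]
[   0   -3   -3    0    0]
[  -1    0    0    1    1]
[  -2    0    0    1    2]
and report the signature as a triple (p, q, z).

step 0: pivot 4 → sign +
step 1: pivot -17/4 → sign −
step 2: pivot -15/17 → sign −
step 3: pivot 4/5 → sign +
step 4: pivot 3/4 → sign +
signature = (3, 2, 0)

Answer: (3, 2, 0)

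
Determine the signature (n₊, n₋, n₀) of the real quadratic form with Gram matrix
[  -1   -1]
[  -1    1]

Answer: (1, 1, 0)

Derivation:
step 0: pivot -1 → sign −
step 1: pivot 2 → sign +
signature = (1, 1, 0)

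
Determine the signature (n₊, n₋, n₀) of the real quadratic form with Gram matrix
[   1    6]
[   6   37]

step 0: pivot 1 → sign +
step 1: pivot 1 → sign +
signature = (2, 0, 0)

Answer: (2, 0, 0)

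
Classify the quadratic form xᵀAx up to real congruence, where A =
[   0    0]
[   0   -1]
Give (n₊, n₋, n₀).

Answer: (0, 1, 1)

Derivation:
step 0: pivot -1 → sign −
step 1: row/col 1 already zero → sign 0
signature = (0, 1, 1)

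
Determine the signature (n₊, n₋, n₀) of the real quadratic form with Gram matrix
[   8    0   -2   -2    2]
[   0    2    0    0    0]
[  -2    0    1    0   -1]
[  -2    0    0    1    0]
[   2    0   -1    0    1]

Answer: (3, 0, 2)

Derivation:
step 0: pivot 8 → sign +
step 1: pivot 2 → sign +
step 2: pivot 1/2 → sign +
step 3: row/col 3 already zero → sign 0
step 4: row/col 4 already zero → sign 0
signature = (3, 0, 2)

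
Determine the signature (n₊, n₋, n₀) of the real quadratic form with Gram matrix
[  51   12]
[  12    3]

Answer: (2, 0, 0)

Derivation:
step 0: pivot 51 → sign +
step 1: pivot 3/17 → sign +
signature = (2, 0, 0)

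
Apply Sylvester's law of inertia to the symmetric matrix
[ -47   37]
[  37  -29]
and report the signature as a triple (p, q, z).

Answer: (1, 1, 0)

Derivation:
step 0: pivot -47 → sign −
step 1: pivot 6/47 → sign +
signature = (1, 1, 0)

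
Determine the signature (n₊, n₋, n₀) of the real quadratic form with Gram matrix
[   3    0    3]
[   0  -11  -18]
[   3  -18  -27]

step 0: pivot 3 → sign +
step 1: pivot -11 → sign −
step 2: pivot -6/11 → sign −
signature = (1, 2, 0)

Answer: (1, 2, 0)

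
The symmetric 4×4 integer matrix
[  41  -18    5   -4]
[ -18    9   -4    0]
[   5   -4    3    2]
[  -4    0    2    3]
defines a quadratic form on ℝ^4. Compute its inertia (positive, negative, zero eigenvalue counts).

step 0: pivot 41 → sign +
step 1: pivot 45/41 → sign +
step 2: pivot -26/45 → sign −
step 3: pivot 1/13 → sign +
signature = (3, 1, 0)

Answer: (3, 1, 0)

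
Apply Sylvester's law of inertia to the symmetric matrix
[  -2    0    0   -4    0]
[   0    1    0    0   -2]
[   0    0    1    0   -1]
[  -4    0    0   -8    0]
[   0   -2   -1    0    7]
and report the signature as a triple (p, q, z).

step 0: pivot -2 → sign −
step 1: pivot 1 → sign +
step 2: pivot 1 → sign +
step 3: pivot 2 → sign +
step 4: row/col 4 already zero → sign 0
signature = (3, 1, 1)

Answer: (3, 1, 1)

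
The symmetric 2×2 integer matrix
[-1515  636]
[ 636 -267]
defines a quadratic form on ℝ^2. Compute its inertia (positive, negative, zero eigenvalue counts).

step 0: pivot -1515 → sign −
step 1: pivot -3/505 → sign −
signature = (0, 2, 0)

Answer: (0, 2, 0)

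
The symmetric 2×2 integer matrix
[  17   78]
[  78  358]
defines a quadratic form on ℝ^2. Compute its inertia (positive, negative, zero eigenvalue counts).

Answer: (2, 0, 0)

Derivation:
step 0: pivot 17 → sign +
step 1: pivot 2/17 → sign +
signature = (2, 0, 0)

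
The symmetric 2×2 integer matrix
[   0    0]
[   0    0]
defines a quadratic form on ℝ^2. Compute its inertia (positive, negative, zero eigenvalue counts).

step 0: row/col 0 already zero → sign 0
step 1: row/col 1 already zero → sign 0
signature = (0, 0, 2)

Answer: (0, 0, 2)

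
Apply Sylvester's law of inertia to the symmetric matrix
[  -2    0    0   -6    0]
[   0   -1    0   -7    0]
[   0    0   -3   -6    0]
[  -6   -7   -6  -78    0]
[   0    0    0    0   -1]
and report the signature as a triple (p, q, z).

Answer: (1, 4, 0)

Derivation:
step 0: pivot -2 → sign −
step 1: pivot -1 → sign −
step 2: pivot -3 → sign −
step 3: pivot 1 → sign +
step 4: pivot -1 → sign −
signature = (1, 4, 0)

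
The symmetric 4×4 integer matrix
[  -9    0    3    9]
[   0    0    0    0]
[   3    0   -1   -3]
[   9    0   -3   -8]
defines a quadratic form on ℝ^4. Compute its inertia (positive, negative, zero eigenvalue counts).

Answer: (1, 1, 2)

Derivation:
step 0: pivot -9 → sign −
step 1: pivot 1 → sign +
step 2: row/col 2 already zero → sign 0
step 3: row/col 3 already zero → sign 0
signature = (1, 1, 2)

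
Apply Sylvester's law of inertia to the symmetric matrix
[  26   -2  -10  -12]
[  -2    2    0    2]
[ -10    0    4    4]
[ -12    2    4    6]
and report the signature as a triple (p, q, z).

Answer: (2, 1, 1)

Derivation:
step 0: pivot 26 → sign +
step 1: pivot 24/13 → sign +
step 2: pivot -1/6 → sign −
step 3: row/col 3 already zero → sign 0
signature = (2, 1, 1)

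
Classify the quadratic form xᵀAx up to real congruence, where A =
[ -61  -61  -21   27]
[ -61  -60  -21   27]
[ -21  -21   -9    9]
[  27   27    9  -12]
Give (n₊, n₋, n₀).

step 0: pivot -61 → sign −
step 1: pivot 1 → sign +
step 2: pivot -108/61 → sign −
step 3: row/col 3 already zero → sign 0
signature = (1, 2, 1)

Answer: (1, 2, 1)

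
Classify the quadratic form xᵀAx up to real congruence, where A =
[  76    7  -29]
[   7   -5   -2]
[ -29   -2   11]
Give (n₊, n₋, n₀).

step 0: pivot 76 → sign +
step 1: pivot -429/76 → sign −
step 2: pivot 2/143 → sign +
signature = (2, 1, 0)

Answer: (2, 1, 0)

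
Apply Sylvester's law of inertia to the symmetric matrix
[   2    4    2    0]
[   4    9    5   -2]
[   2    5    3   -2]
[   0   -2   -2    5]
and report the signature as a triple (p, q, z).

Answer: (3, 0, 1)

Derivation:
step 0: pivot 2 → sign +
step 1: pivot 1 → sign +
step 2: pivot 1 → sign +
step 3: row/col 3 already zero → sign 0
signature = (3, 0, 1)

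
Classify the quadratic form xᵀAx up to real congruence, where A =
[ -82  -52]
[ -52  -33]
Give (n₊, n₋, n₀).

Answer: (0, 2, 0)

Derivation:
step 0: pivot -82 → sign −
step 1: pivot -1/41 → sign −
signature = (0, 2, 0)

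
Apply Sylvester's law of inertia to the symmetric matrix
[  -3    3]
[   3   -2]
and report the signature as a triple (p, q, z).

Answer: (1, 1, 0)

Derivation:
step 0: pivot -3 → sign −
step 1: pivot 1 → sign +
signature = (1, 1, 0)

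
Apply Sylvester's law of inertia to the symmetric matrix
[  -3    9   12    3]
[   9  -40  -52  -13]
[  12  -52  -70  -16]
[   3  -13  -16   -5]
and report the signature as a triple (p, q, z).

step 0: pivot -3 → sign −
step 1: pivot -13 → sign −
step 2: pivot -30/13 → sign −
step 3: pivot -2/5 → sign −
signature = (0, 4, 0)

Answer: (0, 4, 0)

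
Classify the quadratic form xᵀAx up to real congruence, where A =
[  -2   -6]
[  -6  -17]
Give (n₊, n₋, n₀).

Answer: (1, 1, 0)

Derivation:
step 0: pivot -2 → sign −
step 1: pivot 1 → sign +
signature = (1, 1, 0)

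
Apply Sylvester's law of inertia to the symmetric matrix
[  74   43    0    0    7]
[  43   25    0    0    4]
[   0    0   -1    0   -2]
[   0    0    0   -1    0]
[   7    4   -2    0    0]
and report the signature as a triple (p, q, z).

Answer: (3, 2, 0)

Derivation:
step 0: pivot 74 → sign +
step 1: pivot 1/74 → sign +
step 2: pivot -1 → sign −
step 3: pivot -1 → sign −
step 4: pivot 3 → sign +
signature = (3, 2, 0)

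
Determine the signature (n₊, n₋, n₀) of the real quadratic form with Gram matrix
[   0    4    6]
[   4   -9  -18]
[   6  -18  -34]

step 0: pivot -9 → sign −
step 1: pivot 16/9 → sign +
step 2: pivot -1/4 → sign −
signature = (1, 2, 0)

Answer: (1, 2, 0)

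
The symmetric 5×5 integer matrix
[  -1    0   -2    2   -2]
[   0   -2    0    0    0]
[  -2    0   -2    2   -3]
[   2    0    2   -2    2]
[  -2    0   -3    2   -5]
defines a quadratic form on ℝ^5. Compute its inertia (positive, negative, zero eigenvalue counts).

step 0: pivot -1 → sign −
step 1: pivot -2 → sign −
step 2: pivot 2 → sign +
step 3: pivot -3/2 → sign −
step 4: pivot 2/3 → sign +
signature = (2, 3, 0)

Answer: (2, 3, 0)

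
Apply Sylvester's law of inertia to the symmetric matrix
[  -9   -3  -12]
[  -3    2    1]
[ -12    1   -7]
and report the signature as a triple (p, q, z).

step 0: pivot -9 → sign −
step 1: pivot 3 → sign +
step 2: pivot 2/3 → sign +
signature = (2, 1, 0)

Answer: (2, 1, 0)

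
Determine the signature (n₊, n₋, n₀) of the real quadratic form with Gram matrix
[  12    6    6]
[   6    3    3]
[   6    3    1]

Answer: (1, 1, 1)

Derivation:
step 0: pivot 12 → sign +
step 1: pivot -2 → sign −
step 2: row/col 2 already zero → sign 0
signature = (1, 1, 1)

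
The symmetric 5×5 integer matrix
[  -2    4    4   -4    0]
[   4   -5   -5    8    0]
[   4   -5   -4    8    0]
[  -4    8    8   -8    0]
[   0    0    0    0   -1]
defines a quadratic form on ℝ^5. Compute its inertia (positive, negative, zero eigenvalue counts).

Answer: (2, 2, 1)

Derivation:
step 0: pivot -2 → sign −
step 1: pivot 3 → sign +
step 2: pivot 1 → sign +
step 3: pivot -1 → sign −
step 4: row/col 4 already zero → sign 0
signature = (2, 2, 1)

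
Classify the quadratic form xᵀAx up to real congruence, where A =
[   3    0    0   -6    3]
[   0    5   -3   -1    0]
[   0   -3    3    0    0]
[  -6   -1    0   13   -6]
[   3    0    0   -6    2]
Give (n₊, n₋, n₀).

step 0: pivot 3 → sign +
step 1: pivot 5 → sign +
step 2: pivot 6/5 → sign +
step 3: pivot 1/2 → sign +
step 4: pivot -1 → sign −
signature = (4, 1, 0)

Answer: (4, 1, 0)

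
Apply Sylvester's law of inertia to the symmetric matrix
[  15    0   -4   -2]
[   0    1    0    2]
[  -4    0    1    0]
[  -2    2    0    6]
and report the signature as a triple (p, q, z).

step 0: pivot 15 → sign +
step 1: pivot 1 → sign +
step 2: pivot -1/15 → sign −
step 3: pivot 6 → sign +
signature = (3, 1, 0)

Answer: (3, 1, 0)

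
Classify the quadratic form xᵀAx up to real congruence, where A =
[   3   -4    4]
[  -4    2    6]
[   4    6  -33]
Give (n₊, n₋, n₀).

step 0: pivot 3 → sign +
step 1: pivot -10/3 → sign −
step 2: pivot 1/5 → sign +
signature = (2, 1, 0)

Answer: (2, 1, 0)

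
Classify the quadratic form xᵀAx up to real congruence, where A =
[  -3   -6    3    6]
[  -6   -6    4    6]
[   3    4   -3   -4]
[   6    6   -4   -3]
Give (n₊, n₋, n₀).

step 0: pivot -3 → sign −
step 1: pivot 6 → sign +
step 2: pivot -2/3 → sign −
step 3: pivot 3 → sign +
signature = (2, 2, 0)

Answer: (2, 2, 0)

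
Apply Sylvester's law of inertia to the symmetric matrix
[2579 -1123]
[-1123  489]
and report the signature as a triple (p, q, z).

step 0: pivot 2579 → sign +
step 1: pivot 2/2579 → sign +
signature = (2, 0, 0)

Answer: (2, 0, 0)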